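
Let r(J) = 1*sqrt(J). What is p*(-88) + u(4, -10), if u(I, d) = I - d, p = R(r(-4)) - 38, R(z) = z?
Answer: 3358 - 176*I ≈ 3358.0 - 176.0*I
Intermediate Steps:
r(J) = sqrt(J)
p = -38 + 2*I (p = sqrt(-4) - 38 = 2*I - 38 = -38 + 2*I ≈ -38.0 + 2.0*I)
p*(-88) + u(4, -10) = (-38 + 2*I)*(-88) + (4 - 1*(-10)) = (3344 - 176*I) + (4 + 10) = (3344 - 176*I) + 14 = 3358 - 176*I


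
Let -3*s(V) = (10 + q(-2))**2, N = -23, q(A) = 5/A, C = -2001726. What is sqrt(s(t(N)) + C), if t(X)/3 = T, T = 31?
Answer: I*sqrt(8006979)/2 ≈ 1414.8*I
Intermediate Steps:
t(X) = 93 (t(X) = 3*31 = 93)
s(V) = -75/4 (s(V) = -(10 + 5/(-2))**2/3 = -(10 + 5*(-1/2))**2/3 = -(10 - 5/2)**2/3 = -(15/2)**2/3 = -1/3*225/4 = -75/4)
sqrt(s(t(N)) + C) = sqrt(-75/4 - 2001726) = sqrt(-8006979/4) = I*sqrt(8006979)/2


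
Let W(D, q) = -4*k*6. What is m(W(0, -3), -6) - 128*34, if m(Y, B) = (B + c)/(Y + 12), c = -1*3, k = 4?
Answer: -121853/28 ≈ -4351.9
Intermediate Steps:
c = -3
W(D, q) = -96 (W(D, q) = -4*4*6 = -16*6 = -96)
m(Y, B) = (-3 + B)/(12 + Y) (m(Y, B) = (B - 3)/(Y + 12) = (-3 + B)/(12 + Y))
m(W(0, -3), -6) - 128*34 = (-3 - 6)/(12 - 96) - 128*34 = -9/(-84) - 4352 = -1/84*(-9) - 4352 = 3/28 - 4352 = -121853/28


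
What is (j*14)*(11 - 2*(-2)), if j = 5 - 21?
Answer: -3360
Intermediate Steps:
j = -16
(j*14)*(11 - 2*(-2)) = (-16*14)*(11 - 2*(-2)) = -224*(11 - 1*(-4)) = -224*(11 + 4) = -224*15 = -3360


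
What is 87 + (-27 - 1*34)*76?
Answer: -4549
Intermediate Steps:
87 + (-27 - 1*34)*76 = 87 + (-27 - 34)*76 = 87 - 61*76 = 87 - 4636 = -4549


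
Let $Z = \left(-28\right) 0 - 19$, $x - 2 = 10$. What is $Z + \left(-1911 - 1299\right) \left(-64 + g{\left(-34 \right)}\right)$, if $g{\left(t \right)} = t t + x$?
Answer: $-3543859$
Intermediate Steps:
$x = 12$ ($x = 2 + 10 = 12$)
$g{\left(t \right)} = 12 + t^{2}$ ($g{\left(t \right)} = t t + 12 = t^{2} + 12 = 12 + t^{2}$)
$Z = -19$ ($Z = 0 - 19 = -19$)
$Z + \left(-1911 - 1299\right) \left(-64 + g{\left(-34 \right)}\right) = -19 + \left(-1911 - 1299\right) \left(-64 + \left(12 + \left(-34\right)^{2}\right)\right) = -19 - 3210 \left(-64 + \left(12 + 1156\right)\right) = -19 - 3210 \left(-64 + 1168\right) = -19 - 3543840 = -3543859$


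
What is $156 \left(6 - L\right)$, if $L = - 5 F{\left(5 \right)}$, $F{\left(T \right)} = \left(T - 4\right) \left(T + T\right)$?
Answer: $8736$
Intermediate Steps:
$F{\left(T \right)} = 2 T \left(-4 + T\right)$ ($F{\left(T \right)} = \left(-4 + T\right) 2 T = 2 T \left(-4 + T\right)$)
$L = -50$ ($L = - 5 \cdot 2 \cdot 5 \left(-4 + 5\right) = - 5 \cdot 2 \cdot 5 \cdot 1 = \left(-5\right) 10 = -50$)
$156 \left(6 - L\right) = 156 \left(6 - -50\right) = 156 \left(6 + 50\right) = 156 \cdot 56 = 8736$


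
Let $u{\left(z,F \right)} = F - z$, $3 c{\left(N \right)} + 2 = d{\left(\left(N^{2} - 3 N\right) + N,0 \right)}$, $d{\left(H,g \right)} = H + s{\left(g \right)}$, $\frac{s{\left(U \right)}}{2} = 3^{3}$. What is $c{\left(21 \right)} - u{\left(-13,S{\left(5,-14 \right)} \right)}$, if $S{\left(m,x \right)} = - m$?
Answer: $\frac{427}{3} \approx 142.33$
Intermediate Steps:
$s{\left(U \right)} = 54$ ($s{\left(U \right)} = 2 \cdot 3^{3} = 2 \cdot 27 = 54$)
$d{\left(H,g \right)} = 54 + H$ ($d{\left(H,g \right)} = H + 54 = 54 + H$)
$c{\left(N \right)} = \frac{52}{3} - \frac{2 N}{3} + \frac{N^{2}}{3}$ ($c{\left(N \right)} = - \frac{2}{3} + \frac{54 + \left(\left(N^{2} - 3 N\right) + N\right)}{3} = - \frac{2}{3} + \frac{54 + \left(N^{2} - 2 N\right)}{3} = - \frac{2}{3} + \frac{54 + N^{2} - 2 N}{3} = - \frac{2}{3} + \left(18 - \frac{2 N}{3} + \frac{N^{2}}{3}\right) = \frac{52}{3} - \frac{2 N}{3} + \frac{N^{2}}{3}$)
$c{\left(21 \right)} - u{\left(-13,S{\left(5,-14 \right)} \right)} = \left(\frac{52}{3} + \frac{1}{3} \cdot 21 \left(-2 + 21\right)\right) - \left(\left(-1\right) 5 - -13\right) = \left(\frac{52}{3} + \frac{1}{3} \cdot 21 \cdot 19\right) - \left(-5 + 13\right) = \left(\frac{52}{3} + 133\right) - 8 = \frac{451}{3} - 8 = \frac{427}{3}$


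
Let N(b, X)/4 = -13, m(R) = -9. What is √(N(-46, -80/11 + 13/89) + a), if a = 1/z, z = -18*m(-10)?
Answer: I*√16846/18 ≈ 7.2107*I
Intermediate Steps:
z = 162 (z = -18*(-9) = 162)
N(b, X) = -52 (N(b, X) = 4*(-13) = -52)
a = 1/162 ≈ 0.0061728
√(N(-46, -80/11 + 13/89) + a) = √(-52 + 1/162) = √(-8423/162) = I*√16846/18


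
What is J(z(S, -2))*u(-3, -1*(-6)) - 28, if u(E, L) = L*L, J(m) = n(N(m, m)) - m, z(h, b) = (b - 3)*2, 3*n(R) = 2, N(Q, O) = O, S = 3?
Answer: 356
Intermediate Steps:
n(R) = ⅔ (n(R) = (⅓)*2 = ⅔)
z(h, b) = -6 + 2*b (z(h, b) = (-3 + b)*2 = -6 + 2*b)
J(m) = ⅔ - m
u(E, L) = L²
J(z(S, -2))*u(-3, -1*(-6)) - 28 = (⅔ - (-6 + 2*(-2)))*(-1*(-6))² - 28 = (⅔ - (-6 - 4))*6² - 28 = (⅔ - 1*(-10))*36 - 28 = (⅔ + 10)*36 - 28 = (32/3)*36 - 28 = 384 - 28 = 356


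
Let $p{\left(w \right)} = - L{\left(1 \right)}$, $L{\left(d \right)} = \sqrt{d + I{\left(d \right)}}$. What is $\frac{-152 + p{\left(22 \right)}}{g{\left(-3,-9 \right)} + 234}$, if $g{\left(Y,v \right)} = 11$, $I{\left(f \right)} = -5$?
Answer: $- \frac{152}{245} - \frac{2 i}{245} \approx -0.62041 - 0.0081633 i$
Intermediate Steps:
$L{\left(d \right)} = \sqrt{-5 + d}$ ($L{\left(d \right)} = \sqrt{d - 5} = \sqrt{-5 + d}$)
$p{\left(w \right)} = - 2 i$ ($p{\left(w \right)} = - \sqrt{-5 + 1} = - \sqrt{-4} = - 2 i$)
$\frac{-152 + p{\left(22 \right)}}{g{\left(-3,-9 \right)} + 234} = \frac{-152 - 2 i}{11 + 234} = \frac{-152 - 2 i}{245} = \left(-152 - 2 i\right) \frac{1}{245} = - \frac{152}{245} - \frac{2 i}{245}$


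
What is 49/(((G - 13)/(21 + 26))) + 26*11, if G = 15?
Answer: 2875/2 ≈ 1437.5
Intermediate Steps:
49/(((G - 13)/(21 + 26))) + 26*11 = 49/(((15 - 13)/(21 + 26))) + 26*11 = 49/((2/47)) + 286 = 49/((2*(1/47))) + 286 = 49/(2/47) + 286 = 49*(47/2) + 286 = 2303/2 + 286 = 2875/2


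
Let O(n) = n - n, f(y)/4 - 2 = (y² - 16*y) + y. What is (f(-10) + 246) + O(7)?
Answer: 1254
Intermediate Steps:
f(y) = 8 - 60*y + 4*y² (f(y) = 8 + 4*((y² - 16*y) + y) = 8 + 4*(y² - 15*y) = 8 + (-60*y + 4*y²) = 8 - 60*y + 4*y²)
O(n) = 0
(f(-10) + 246) + O(7) = ((8 - 60*(-10) + 4*(-10)²) + 246) + 0 = ((8 + 600 + 4*100) + 246) + 0 = ((8 + 600 + 400) + 246) + 0 = (1008 + 246) + 0 = 1254 + 0 = 1254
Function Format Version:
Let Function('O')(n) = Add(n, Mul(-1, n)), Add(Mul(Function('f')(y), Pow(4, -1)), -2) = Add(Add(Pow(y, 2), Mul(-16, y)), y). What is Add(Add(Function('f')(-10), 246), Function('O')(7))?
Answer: 1254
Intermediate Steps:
Function('f')(y) = Add(8, Mul(-60, y), Mul(4, Pow(y, 2))) (Function('f')(y) = Add(8, Mul(4, Add(Add(Pow(y, 2), Mul(-16, y)), y))) = Add(8, Mul(4, Add(Pow(y, 2), Mul(-15, y)))) = Add(8, Add(Mul(-60, y), Mul(4, Pow(y, 2)))) = Add(8, Mul(-60, y), Mul(4, Pow(y, 2))))
Function('O')(n) = 0
Add(Add(Function('f')(-10), 246), Function('O')(7)) = Add(Add(Add(8, Mul(-60, -10), Mul(4, Pow(-10, 2))), 246), 0) = Add(Add(Add(8, 600, Mul(4, 100)), 246), 0) = Add(Add(Add(8, 600, 400), 246), 0) = Add(Add(1008, 246), 0) = Add(1254, 0) = 1254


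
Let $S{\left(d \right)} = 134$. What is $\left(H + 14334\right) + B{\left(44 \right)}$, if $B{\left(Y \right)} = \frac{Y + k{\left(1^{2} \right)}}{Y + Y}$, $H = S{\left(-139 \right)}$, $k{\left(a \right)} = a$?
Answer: $\frac{1273229}{88} \approx 14469.0$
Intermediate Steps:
$H = 134$
$B{\left(Y \right)} = \frac{1 + Y}{2 Y}$ ($B{\left(Y \right)} = \frac{Y + 1^{2}}{Y + Y} = \frac{Y + 1}{2 Y} = \left(1 + Y\right) \frac{1}{2 Y} = \frac{1 + Y}{2 Y}$)
$\left(H + 14334\right) + B{\left(44 \right)} = \left(134 + 14334\right) + \frac{1 + 44}{2 \cdot 44} = 14468 + \frac{1}{2} \cdot \frac{1}{44} \cdot 45 = 14468 + \frac{45}{88} = \frac{1273229}{88}$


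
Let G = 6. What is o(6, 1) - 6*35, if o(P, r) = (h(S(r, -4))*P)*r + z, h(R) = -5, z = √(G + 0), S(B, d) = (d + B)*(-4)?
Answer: -240 + √6 ≈ -237.55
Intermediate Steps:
S(B, d) = -4*B - 4*d (S(B, d) = (B + d)*(-4) = -4*B - 4*d)
z = √6 (z = √(6 + 0) = √6 ≈ 2.4495)
o(P, r) = √6 - 5*P*r (o(P, r) = (-5*P)*r + √6 = -5*P*r + √6 = √6 - 5*P*r)
o(6, 1) - 6*35 = (√6 - 5*6*1) - 6*35 = (√6 - 30) - 210 = (-30 + √6) - 210 = -240 + √6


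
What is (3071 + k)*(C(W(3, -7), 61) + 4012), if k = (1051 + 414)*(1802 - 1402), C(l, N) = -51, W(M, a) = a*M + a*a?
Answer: 2333310231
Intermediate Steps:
W(M, a) = a² + M*a (W(M, a) = M*a + a² = a² + M*a)
k = 586000 (k = 1465*400 = 586000)
(3071 + k)*(C(W(3, -7), 61) + 4012) = (3071 + 586000)*(-51 + 4012) = 589071*3961 = 2333310231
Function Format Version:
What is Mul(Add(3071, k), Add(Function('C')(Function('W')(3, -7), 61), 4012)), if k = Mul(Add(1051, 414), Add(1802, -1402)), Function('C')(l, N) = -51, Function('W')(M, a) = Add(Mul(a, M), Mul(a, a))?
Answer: 2333310231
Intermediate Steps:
Function('W')(M, a) = Add(Pow(a, 2), Mul(M, a)) (Function('W')(M, a) = Add(Mul(M, a), Pow(a, 2)) = Add(Pow(a, 2), Mul(M, a)))
k = 586000 (k = Mul(1465, 400) = 586000)
Mul(Add(3071, k), Add(Function('C')(Function('W')(3, -7), 61), 4012)) = Mul(Add(3071, 586000), Add(-51, 4012)) = Mul(589071, 3961) = 2333310231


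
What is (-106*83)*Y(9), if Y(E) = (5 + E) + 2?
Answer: -140768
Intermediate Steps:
Y(E) = 7 + E
(-106*83)*Y(9) = (-106*83)*(7 + 9) = -8798*16 = -140768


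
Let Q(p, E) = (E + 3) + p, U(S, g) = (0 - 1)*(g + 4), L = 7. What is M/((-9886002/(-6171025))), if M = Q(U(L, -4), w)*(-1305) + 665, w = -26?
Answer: 13523360500/706143 ≈ 19151.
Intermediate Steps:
U(S, g) = -4 - g (U(S, g) = -(4 + g) = -4 - g)
Q(p, E) = 3 + E + p (Q(p, E) = (3 + E) + p = 3 + E + p)
M = 30680 (M = (3 - 26 + (-4 - 1*(-4)))*(-1305) + 665 = (3 - 26 + (-4 + 4))*(-1305) + 665 = (3 - 26 + 0)*(-1305) + 665 = -23*(-1305) + 665 = 30015 + 665 = 30680)
M/((-9886002/(-6171025))) = 30680/((-9886002/(-6171025))) = 30680/((-9886002*(-1/6171025))) = 30680/(1412286/881575) = 30680*(881575/1412286) = 13523360500/706143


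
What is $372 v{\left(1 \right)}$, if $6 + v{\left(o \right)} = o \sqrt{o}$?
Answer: $-1860$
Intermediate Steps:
$v{\left(o \right)} = -6 + o^{\frac{3}{2}}$ ($v{\left(o \right)} = -6 + o \sqrt{o} = -6 + o^{\frac{3}{2}}$)
$372 v{\left(1 \right)} = 372 \left(-6 + 1^{\frac{3}{2}}\right) = 372 \left(-6 + 1\right) = 372 \left(-5\right) = -1860$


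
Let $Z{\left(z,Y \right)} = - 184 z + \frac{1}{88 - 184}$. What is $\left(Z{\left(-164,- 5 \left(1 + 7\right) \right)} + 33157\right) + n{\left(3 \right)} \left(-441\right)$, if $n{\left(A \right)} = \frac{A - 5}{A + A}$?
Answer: $\frac{6094079}{96} \approx 63480.0$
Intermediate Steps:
$n{\left(A \right)} = \frac{-5 + A}{2 A}$
$Z{\left(z,Y \right)} = - \frac{1}{96} - 184 z$ ($Z{\left(z,Y \right)} = - 184 z + \frac{1}{-96} = - 184 z - \frac{1}{96} = - \frac{1}{96} - 184 z$)
$\left(Z{\left(-164,- 5 \left(1 + 7\right) \right)} + 33157\right) + n{\left(3 \right)} \left(-441\right) = \left(\left(- \frac{1}{96} - -30176\right) + 33157\right) + \frac{-5 + 3}{2 \cdot 3} \left(-441\right) = \left(\left(- \frac{1}{96} + 30176\right) + 33157\right) + \frac{1}{2} \cdot \frac{1}{3} \left(-2\right) \left(-441\right) = \left(\frac{2896895}{96} + 33157\right) - -147 = \frac{6079967}{96} + 147 = \frac{6094079}{96}$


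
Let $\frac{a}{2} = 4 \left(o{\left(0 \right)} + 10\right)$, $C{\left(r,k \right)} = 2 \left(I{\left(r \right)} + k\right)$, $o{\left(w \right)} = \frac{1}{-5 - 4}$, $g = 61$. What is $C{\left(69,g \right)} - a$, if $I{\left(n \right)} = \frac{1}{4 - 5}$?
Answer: $\frac{368}{9} \approx 40.889$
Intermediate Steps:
$o{\left(w \right)} = - \frac{1}{9}$ ($o{\left(w \right)} = \frac{1}{-9} = - \frac{1}{9}$)
$I{\left(n \right)} = -1$ ($I{\left(n \right)} = \frac{1}{-1} = -1$)
$C{\left(r,k \right)} = -2 + 2 k$ ($C{\left(r,k \right)} = 2 \left(-1 + k\right) = -2 + 2 k$)
$a = \frac{712}{9}$ ($a = 2 \cdot 4 \left(- \frac{1}{9} + 10\right) = 2 \cdot 4 \cdot \frac{89}{9} = 2 \cdot \frac{356}{9} = \frac{712}{9} \approx 79.111$)
$C{\left(69,g \right)} - a = \left(-2 + 2 \cdot 61\right) - \frac{712}{9} = \left(-2 + 122\right) - \frac{712}{9} = 120 - \frac{712}{9} = \frac{368}{9}$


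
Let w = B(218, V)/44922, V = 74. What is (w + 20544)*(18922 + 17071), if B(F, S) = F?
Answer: 16608570075749/22461 ≈ 7.3944e+8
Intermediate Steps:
w = 109/22461 (w = 218/44922 = 218*(1/44922) = 109/22461 ≈ 0.0048529)
(w + 20544)*(18922 + 17071) = (109/22461 + 20544)*(18922 + 17071) = (461438893/22461)*35993 = 16608570075749/22461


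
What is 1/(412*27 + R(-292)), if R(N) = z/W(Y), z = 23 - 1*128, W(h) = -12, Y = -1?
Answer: 4/44531 ≈ 8.9825e-5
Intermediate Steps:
z = -105 (z = 23 - 128 = -105)
R(N) = 35/4 (R(N) = -105/(-12) = -105*(-1/12) = 35/4)
1/(412*27 + R(-292)) = 1/(412*27 + 35/4) = 1/(11124 + 35/4) = 1/(44531/4) = 4/44531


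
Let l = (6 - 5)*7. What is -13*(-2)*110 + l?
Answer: 2867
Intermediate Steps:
l = 7 (l = 1*7 = 7)
-13*(-2)*110 + l = -13*(-2)*110 + 7 = 26*110 + 7 = 2860 + 7 = 2867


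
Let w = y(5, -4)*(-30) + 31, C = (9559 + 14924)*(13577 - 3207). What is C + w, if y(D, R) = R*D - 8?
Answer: 253889581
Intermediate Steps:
y(D, R) = -8 + D*R (y(D, R) = D*R - 8 = -8 + D*R)
C = 253888710 (C = 24483*10370 = 253888710)
w = 871 (w = (-8 + 5*(-4))*(-30) + 31 = (-8 - 20)*(-30) + 31 = -28*(-30) + 31 = 840 + 31 = 871)
C + w = 253888710 + 871 = 253889581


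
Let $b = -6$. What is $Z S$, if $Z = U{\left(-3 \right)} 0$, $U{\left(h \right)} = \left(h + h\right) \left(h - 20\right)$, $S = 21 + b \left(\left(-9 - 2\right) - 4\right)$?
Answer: $0$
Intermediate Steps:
$S = 111$ ($S = 21 - 6 \left(\left(-9 - 2\right) - 4\right) = 21 - 6 \left(-11 - 4\right) = 21 - -90 = 21 + 90 = 111$)
$U{\left(h \right)} = 2 h \left(-20 + h\right)$
$Z = 0$ ($Z = 2 \left(-3\right) \left(-20 - 3\right) 0 = 2 \left(-3\right) \left(-23\right) 0 = 138 \cdot 0 = 0$)
$Z S = 0 \cdot 111 = 0$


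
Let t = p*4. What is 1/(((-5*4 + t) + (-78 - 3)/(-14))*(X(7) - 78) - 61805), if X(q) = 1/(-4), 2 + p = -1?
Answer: -56/3346209 ≈ -1.6735e-5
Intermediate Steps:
p = -3 (p = -2 - 1 = -3)
t = -12 (t = -3*4 = -12)
X(q) = -¼
1/(((-5*4 + t) + (-78 - 3)/(-14))*(X(7) - 78) - 61805) = 1/(((-5*4 - 12) + (-78 - 3)/(-14))*(-¼ - 78) - 61805) = 1/(((-20 - 12) - 81*(-1/14))*(-313/4) - 61805) = 1/((-32 + 81/14)*(-313/4) - 61805) = 1/(-367/14*(-313/4) - 61805) = 1/(114871/56 - 61805) = 1/(-3346209/56) = -56/3346209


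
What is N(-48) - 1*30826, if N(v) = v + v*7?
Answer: -31210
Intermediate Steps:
N(v) = 8*v (N(v) = v + 7*v = 8*v)
N(-48) - 1*30826 = 8*(-48) - 1*30826 = -384 - 30826 = -31210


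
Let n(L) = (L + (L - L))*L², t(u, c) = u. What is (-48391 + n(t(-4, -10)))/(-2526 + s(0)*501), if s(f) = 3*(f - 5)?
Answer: 48455/10041 ≈ 4.8257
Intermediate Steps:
s(f) = -15 + 3*f (s(f) = 3*(-5 + f) = -15 + 3*f)
n(L) = L³ (n(L) = (L + 0)*L² = L*L² = L³)
(-48391 + n(t(-4, -10)))/(-2526 + s(0)*501) = (-48391 + (-4)³)/(-2526 + (-15 + 3*0)*501) = (-48391 - 64)/(-2526 + (-15 + 0)*501) = -48455/(-2526 - 15*501) = -48455/(-2526 - 7515) = -48455/(-10041) = -48455*(-1/10041) = 48455/10041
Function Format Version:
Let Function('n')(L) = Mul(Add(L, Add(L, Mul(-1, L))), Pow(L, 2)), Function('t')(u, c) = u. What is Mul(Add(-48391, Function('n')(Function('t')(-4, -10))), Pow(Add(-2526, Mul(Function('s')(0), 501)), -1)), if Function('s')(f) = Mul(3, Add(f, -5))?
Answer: Rational(48455, 10041) ≈ 4.8257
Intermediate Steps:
Function('s')(f) = Add(-15, Mul(3, f)) (Function('s')(f) = Mul(3, Add(-5, f)) = Add(-15, Mul(3, f)))
Function('n')(L) = Pow(L, 3) (Function('n')(L) = Mul(Add(L, 0), Pow(L, 2)) = Mul(L, Pow(L, 2)) = Pow(L, 3))
Mul(Add(-48391, Function('n')(Function('t')(-4, -10))), Pow(Add(-2526, Mul(Function('s')(0), 501)), -1)) = Mul(Add(-48391, Pow(-4, 3)), Pow(Add(-2526, Mul(Add(-15, Mul(3, 0)), 501)), -1)) = Mul(Add(-48391, -64), Pow(Add(-2526, Mul(Add(-15, 0), 501)), -1)) = Mul(-48455, Pow(Add(-2526, Mul(-15, 501)), -1)) = Mul(-48455, Pow(Add(-2526, -7515), -1)) = Mul(-48455, Pow(-10041, -1)) = Mul(-48455, Rational(-1, 10041)) = Rational(48455, 10041)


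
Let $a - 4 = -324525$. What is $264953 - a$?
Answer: $589474$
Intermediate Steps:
$a = -324521$ ($a = 4 - 324525 = -324521$)
$264953 - a = 264953 - -324521 = 264953 + 324521 = 589474$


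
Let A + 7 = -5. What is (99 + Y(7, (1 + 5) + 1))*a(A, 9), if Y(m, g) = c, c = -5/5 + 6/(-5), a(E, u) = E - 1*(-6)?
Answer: -2904/5 ≈ -580.80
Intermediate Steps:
A = -12 (A = -7 - 5 = -12)
a(E, u) = 6 + E (a(E, u) = E + 6 = 6 + E)
c = -11/5 (c = -5*⅕ + 6*(-⅕) = -1 - 6/5 = -11/5 ≈ -2.2000)
Y(m, g) = -11/5
(99 + Y(7, (1 + 5) + 1))*a(A, 9) = (99 - 11/5)*(6 - 12) = (484/5)*(-6) = -2904/5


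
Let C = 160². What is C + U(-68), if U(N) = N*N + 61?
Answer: 30285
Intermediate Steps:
U(N) = 61 + N² (U(N) = N² + 61 = 61 + N²)
C = 25600
C + U(-68) = 25600 + (61 + (-68)²) = 25600 + (61 + 4624) = 25600 + 4685 = 30285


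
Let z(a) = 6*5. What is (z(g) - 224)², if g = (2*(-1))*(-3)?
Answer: 37636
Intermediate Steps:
g = 6 (g = -2*(-3) = 6)
z(a) = 30
(z(g) - 224)² = (30 - 224)² = (-194)² = 37636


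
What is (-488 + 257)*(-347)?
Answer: 80157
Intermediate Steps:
(-488 + 257)*(-347) = -231*(-347) = 80157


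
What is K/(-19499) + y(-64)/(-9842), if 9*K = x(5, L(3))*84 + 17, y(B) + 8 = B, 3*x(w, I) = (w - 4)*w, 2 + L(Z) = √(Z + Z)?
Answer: 149867/23340303 ≈ 0.0064210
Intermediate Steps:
L(Z) = -2 + √2*√Z (L(Z) = -2 + √(Z + Z) = -2 + √(2*Z) = -2 + √2*√Z)
x(w, I) = w*(-4 + w)/3 (x(w, I) = ((w - 4)*w)/3 = ((-4 + w)*w)/3 = (w*(-4 + w))/3 = w*(-4 + w)/3)
y(B) = -8 + B
K = 157/9 (K = (((⅓)*5*(-4 + 5))*84 + 17)/9 = (((⅓)*5*1)*84 + 17)/9 = ((5/3)*84 + 17)/9 = (140 + 17)/9 = (⅑)*157 = 157/9 ≈ 17.444)
K/(-19499) + y(-64)/(-9842) = (157/9)/(-19499) + (-8 - 64)/(-9842) = (157/9)*(-1/19499) - 72*(-1/9842) = -157/175491 + 36/4921 = 149867/23340303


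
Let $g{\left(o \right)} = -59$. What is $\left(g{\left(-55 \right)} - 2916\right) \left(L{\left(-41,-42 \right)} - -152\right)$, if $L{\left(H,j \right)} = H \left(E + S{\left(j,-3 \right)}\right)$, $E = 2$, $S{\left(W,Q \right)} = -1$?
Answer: $-330225$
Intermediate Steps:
$L{\left(H,j \right)} = H$ ($L{\left(H,j \right)} = H \left(2 - 1\right) = H 1 = H$)
$\left(g{\left(-55 \right)} - 2916\right) \left(L{\left(-41,-42 \right)} - -152\right) = \left(-59 - 2916\right) \left(-41 - -152\right) = \left(-59 - 2916\right) \left(-41 + 152\right) = \left(-2975\right) 111 = -330225$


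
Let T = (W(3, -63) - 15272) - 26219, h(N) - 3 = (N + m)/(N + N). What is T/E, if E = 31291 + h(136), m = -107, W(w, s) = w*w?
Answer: -11283104/8511997 ≈ -1.3256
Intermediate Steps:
W(w, s) = w**2
h(N) = 3 + (-107 + N)/(2*N) (h(N) = 3 + (N - 107)/(N + N) = 3 + (-107 + N)/((2*N)) = 3 + (-107 + N)*(1/(2*N)) = 3 + (-107 + N)/(2*N))
T = -41482 (T = (3**2 - 15272) - 26219 = (9 - 15272) - 26219 = -15263 - 26219 = -41482)
E = 8511997/272 (E = 31291 + (1/2)*(-107 + 7*136)/136 = 31291 + (1/2)*(1/136)*(-107 + 952) = 31291 + (1/2)*(1/136)*845 = 31291 + 845/272 = 8511997/272 ≈ 31294.)
T/E = -41482/8511997/272 = -41482*272/8511997 = -11283104/8511997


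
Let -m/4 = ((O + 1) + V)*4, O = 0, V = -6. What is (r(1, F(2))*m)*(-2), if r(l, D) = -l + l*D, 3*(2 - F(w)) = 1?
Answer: -320/3 ≈ -106.67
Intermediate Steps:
F(w) = 5/3 (F(w) = 2 - ⅓*1 = 2 - ⅓ = 5/3)
r(l, D) = -l + D*l
m = 80 (m = -4*((0 + 1) - 6)*4 = -4*(1 - 6)*4 = -(-20)*4 = -4*(-20) = 80)
(r(1, F(2))*m)*(-2) = ((1*(-1 + 5/3))*80)*(-2) = ((1*(⅔))*80)*(-2) = ((⅔)*80)*(-2) = (160/3)*(-2) = -320/3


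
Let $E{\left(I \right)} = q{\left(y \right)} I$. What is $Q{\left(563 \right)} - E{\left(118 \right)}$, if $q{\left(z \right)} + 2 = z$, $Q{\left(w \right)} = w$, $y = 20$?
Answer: $-1561$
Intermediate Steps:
$q{\left(z \right)} = -2 + z$
$E{\left(I \right)} = 18 I$ ($E{\left(I \right)} = \left(-2 + 20\right) I = 18 I$)
$Q{\left(563 \right)} - E{\left(118 \right)} = 563 - 18 \cdot 118 = 563 - 2124 = -1561$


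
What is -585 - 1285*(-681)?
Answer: 874500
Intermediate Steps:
-585 - 1285*(-681) = -585 + 875085 = 874500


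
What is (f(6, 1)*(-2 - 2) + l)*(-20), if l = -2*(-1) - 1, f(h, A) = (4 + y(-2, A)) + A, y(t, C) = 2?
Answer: 540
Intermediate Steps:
f(h, A) = 6 + A (f(h, A) = (4 + 2) + A = 6 + A)
l = 1 (l = -2*(-1) - 1 = 2 - 1 = 1)
(f(6, 1)*(-2 - 2) + l)*(-20) = ((6 + 1)*(-2 - 2) + 1)*(-20) = (7*(-4) + 1)*(-20) = (-28 + 1)*(-20) = -27*(-20) = 540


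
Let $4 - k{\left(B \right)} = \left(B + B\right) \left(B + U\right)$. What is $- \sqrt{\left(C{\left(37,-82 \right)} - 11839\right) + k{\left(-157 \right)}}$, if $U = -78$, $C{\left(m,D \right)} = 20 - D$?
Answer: $- i \sqrt{85523} \approx - 292.44 i$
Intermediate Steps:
$k{\left(B \right)} = 4 - 2 B \left(-78 + B\right)$ ($k{\left(B \right)} = 4 - \left(B + B\right) \left(B - 78\right) = 4 - 2 B \left(-78 + B\right)$)
$- \sqrt{\left(C{\left(37,-82 \right)} - 11839\right) + k{\left(-157 \right)}} = - \sqrt{\left(\left(20 - -82\right) - 11839\right) + \left(4 - 2 \left(-157\right)^{2} + 156 \left(-157\right)\right)} = - \sqrt{\left(\left(20 + 82\right) - 11839\right) - 73786} = - \sqrt{\left(102 - 11839\right) - 73786} = - \sqrt{-11737 - 73786} = - \sqrt{-85523} = - i \sqrt{85523}$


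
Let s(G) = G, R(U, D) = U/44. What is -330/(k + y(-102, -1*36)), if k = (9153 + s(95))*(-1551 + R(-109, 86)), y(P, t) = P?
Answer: 1815/79016629 ≈ 2.2970e-5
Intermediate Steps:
R(U, D) = U/44 (R(U, D) = U*(1/44) = U/44)
k = -158032136/11 (k = (9153 + 95)*(-1551 + (1/44)*(-109)) = 9248*(-1551 - 109/44) = 9248*(-68353/44) = -158032136/11 ≈ -1.4367e+7)
-330/(k + y(-102, -1*36)) = -330/(-158032136/11 - 102) = -330/(-158033258/11) = -330*(-11/158033258) = 1815/79016629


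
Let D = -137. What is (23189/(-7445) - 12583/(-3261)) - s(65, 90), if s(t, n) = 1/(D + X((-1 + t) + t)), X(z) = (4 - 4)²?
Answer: 2498649667/3326105865 ≈ 0.75122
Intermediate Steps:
X(z) = 0 (X(z) = 0² = 0)
s(t, n) = -1/137 (s(t, n) = 1/(-137 + 0) = 1/(-137) = -1/137)
(23189/(-7445) - 12583/(-3261)) - s(65, 90) = (23189/(-7445) - 12583/(-3261)) - 1*(-1/137) = (23189*(-1/7445) - 12583*(-1/3261)) + 1/137 = (-23189/7445 + 12583/3261) + 1/137 = 18061106/24278145 + 1/137 = 2498649667/3326105865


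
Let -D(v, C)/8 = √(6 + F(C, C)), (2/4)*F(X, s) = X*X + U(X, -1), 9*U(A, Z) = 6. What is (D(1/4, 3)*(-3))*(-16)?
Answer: -256*√57 ≈ -1932.8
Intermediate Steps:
U(A, Z) = ⅔ (U(A, Z) = (⅑)*6 = ⅔)
F(X, s) = 4/3 + 2*X² (F(X, s) = 2*(X*X + ⅔) = 2*(X² + ⅔) = 2*(⅔ + X²) = 4/3 + 2*X²)
D(v, C) = -8*√(22/3 + 2*C²) (D(v, C) = -8*√(6 + (4/3 + 2*C²)) = -8*√(22/3 + 2*C²))
(D(1/4, 3)*(-3))*(-16) = (-8*√(66 + 18*3²)/3*(-3))*(-16) = (-8*√(66 + 18*9)/3*(-3))*(-16) = (-8*√(66 + 162)/3*(-3))*(-16) = (-16*√57/3*(-3))*(-16) = (16*√57)*(-16) = -256*√57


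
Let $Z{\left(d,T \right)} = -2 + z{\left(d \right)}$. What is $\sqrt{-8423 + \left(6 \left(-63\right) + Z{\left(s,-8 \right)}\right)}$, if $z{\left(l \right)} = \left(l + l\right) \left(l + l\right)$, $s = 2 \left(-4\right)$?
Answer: $i \sqrt{8547} \approx 92.45 i$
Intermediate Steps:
$s = -8$
$z{\left(l \right)} = 4 l^{2}$ ($z{\left(l \right)} = 2 l 2 l = 4 l^{2}$)
$Z{\left(d,T \right)} = -2 + 4 d^{2}$
$\sqrt{-8423 + \left(6 \left(-63\right) + Z{\left(s,-8 \right)}\right)} = \sqrt{-8423 + \left(6 \left(-63\right) - \left(2 - 4 \left(-8\right)^{2}\right)\right)} = \sqrt{-8423 + \left(-378 + \left(-2 + 4 \cdot 64\right)\right)} = \sqrt{-8423 + \left(-378 + \left(-2 + 256\right)\right)} = \sqrt{-8423 + \left(-378 + 254\right)} = \sqrt{-8423 - 124} = \sqrt{-8547} = i \sqrt{8547}$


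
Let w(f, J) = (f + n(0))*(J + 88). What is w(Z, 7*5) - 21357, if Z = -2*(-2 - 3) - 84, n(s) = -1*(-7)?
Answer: -29598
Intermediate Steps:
n(s) = 7
Z = -74 (Z = -2*(-5) - 84 = 10 - 84 = -74)
w(f, J) = (7 + f)*(88 + J) (w(f, J) = (f + 7)*(J + 88) = (7 + f)*(88 + J))
w(Z, 7*5) - 21357 = (616 + 7*(7*5) + 88*(-74) + (7*5)*(-74)) - 21357 = (616 + 7*35 - 6512 + 35*(-74)) - 21357 = (616 + 245 - 6512 - 2590) - 21357 = -8241 - 21357 = -29598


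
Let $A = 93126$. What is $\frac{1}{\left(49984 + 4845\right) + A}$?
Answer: $\frac{1}{147955} \approx 6.7588 \cdot 10^{-6}$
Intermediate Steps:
$\frac{1}{\left(49984 + 4845\right) + A} = \frac{1}{\left(49984 + 4845\right) + 93126} = \frac{1}{54829 + 93126} = \frac{1}{147955}$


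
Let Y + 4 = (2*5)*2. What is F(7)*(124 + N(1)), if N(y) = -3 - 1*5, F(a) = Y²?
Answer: 29696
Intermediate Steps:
Y = 16 (Y = -4 + (2*5)*2 = -4 + 10*2 = -4 + 20 = 16)
F(a) = 256 (F(a) = 16² = 256)
N(y) = -8 (N(y) = -3 - 5 = -8)
F(7)*(124 + N(1)) = 256*(124 - 8) = 256*116 = 29696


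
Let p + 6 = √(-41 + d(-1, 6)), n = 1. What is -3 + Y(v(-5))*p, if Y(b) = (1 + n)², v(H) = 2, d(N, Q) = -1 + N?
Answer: -27 + 4*I*√43 ≈ -27.0 + 26.23*I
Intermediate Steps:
Y(b) = 4 (Y(b) = (1 + 1)² = 2² = 4)
p = -6 + I*√43 (p = -6 + √(-41 + (-1 - 1)) = -6 + √(-41 - 2) = -6 + √(-43) = -6 + I*√43 ≈ -6.0 + 6.5574*I)
-3 + Y(v(-5))*p = -3 + 4*(-6 + I*√43) = -3 + (-24 + 4*I*√43) = -27 + 4*I*√43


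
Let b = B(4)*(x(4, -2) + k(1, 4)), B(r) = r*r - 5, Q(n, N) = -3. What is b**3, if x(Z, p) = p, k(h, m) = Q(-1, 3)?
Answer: -166375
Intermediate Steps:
k(h, m) = -3
B(r) = -5 + r**2 (B(r) = r**2 - 5 = -5 + r**2)
b = -55 (b = (-5 + 4**2)*(-2 - 3) = (-5 + 16)*(-5) = 11*(-5) = -55)
b**3 = (-55)**3 = -166375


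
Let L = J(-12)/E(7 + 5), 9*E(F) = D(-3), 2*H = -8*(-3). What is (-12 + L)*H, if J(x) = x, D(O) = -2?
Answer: 504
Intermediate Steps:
H = 12 (H = (-8*(-3))/2 = (1/2)*24 = 12)
E(F) = -2/9 (E(F) = (1/9)*(-2) = -2/9)
L = 54 (L = -12/(-2/9) = -12*(-9/2) = 54)
(-12 + L)*H = (-12 + 54)*12 = 42*12 = 504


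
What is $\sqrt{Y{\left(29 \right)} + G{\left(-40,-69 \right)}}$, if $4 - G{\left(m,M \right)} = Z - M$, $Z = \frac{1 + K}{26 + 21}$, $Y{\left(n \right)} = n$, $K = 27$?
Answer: $\frac{2 i \sqrt{20210}}{47} \approx 6.0494 i$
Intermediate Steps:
$Z = \frac{28}{47}$ ($Z = \frac{1 + 27}{26 + 21} = \frac{28}{47} \approx 0.59575$)
$G{\left(m,M \right)} = \frac{160}{47} + M$ ($G{\left(m,M \right)} = 4 - \left(\frac{28}{47} - M\right) = 4 + \left(- \frac{28}{47} + M\right) = \frac{160}{47} + M$)
$\sqrt{Y{\left(29 \right)} + G{\left(-40,-69 \right)}} = \sqrt{29 + \left(\frac{160}{47} - 69\right)} = \sqrt{29 - \frac{3083}{47}} = \sqrt{- \frac{1720}{47}} = \frac{2 i \sqrt{20210}}{47}$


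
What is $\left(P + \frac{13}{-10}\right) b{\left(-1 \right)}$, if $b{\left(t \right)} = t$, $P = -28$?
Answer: $\frac{293}{10} \approx 29.3$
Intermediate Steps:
$\left(P + \frac{13}{-10}\right) b{\left(-1 \right)} = \left(-28 + \frac{13}{-10}\right) \left(-1\right) = \left(-28 + 13 \left(- \frac{1}{10}\right)\right) \left(-1\right) = \left(-28 - \frac{13}{10}\right) \left(-1\right) = \left(- \frac{293}{10}\right) \left(-1\right) = \frac{293}{10}$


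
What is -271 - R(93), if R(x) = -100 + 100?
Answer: -271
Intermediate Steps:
R(x) = 0
-271 - R(93) = -271 - 1*0 = -271 + 0 = -271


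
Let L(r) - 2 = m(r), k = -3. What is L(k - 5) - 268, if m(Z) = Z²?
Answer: -202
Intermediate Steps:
L(r) = 2 + r²
L(k - 5) - 268 = (2 + (-3 - 5)²) - 268 = (2 + (-8)²) - 268 = (2 + 64) - 268 = 66 - 268 = -202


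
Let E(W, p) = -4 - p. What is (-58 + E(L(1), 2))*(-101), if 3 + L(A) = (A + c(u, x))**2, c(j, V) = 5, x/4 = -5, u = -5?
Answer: 6464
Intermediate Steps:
x = -20 (x = 4*(-5) = -20)
L(A) = -3 + (5 + A)**2 (L(A) = -3 + (A + 5)**2 = -3 + (5 + A)**2)
(-58 + E(L(1), 2))*(-101) = (-58 + (-4 - 1*2))*(-101) = (-58 + (-4 - 2))*(-101) = (-58 - 6)*(-101) = -64*(-101) = 6464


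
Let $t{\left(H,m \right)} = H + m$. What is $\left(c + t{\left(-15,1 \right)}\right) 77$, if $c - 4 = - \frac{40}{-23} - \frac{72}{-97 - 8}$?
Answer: $- \frac{67078}{115} \approx -583.29$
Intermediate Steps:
$c = \frac{5172}{805}$ ($c = 4 - \left(- \frac{40}{23} + \frac{72}{-97 - 8}\right) = 4 + \left(\frac{40}{23} - \frac{72}{-105}\right) = 4 + \left(\frac{40}{23} - - \frac{24}{35}\right) = 4 + \left(\frac{40}{23} + \frac{24}{35}\right) = 4 + \frac{1952}{805} = \frac{5172}{805} \approx 6.4248$)
$\left(c + t{\left(-15,1 \right)}\right) 77 = \left(\frac{5172}{805} + \left(-15 + 1\right)\right) 77 = \left(\frac{5172}{805} - 14\right) 77 = \left(- \frac{6098}{805}\right) 77 = - \frac{67078}{115}$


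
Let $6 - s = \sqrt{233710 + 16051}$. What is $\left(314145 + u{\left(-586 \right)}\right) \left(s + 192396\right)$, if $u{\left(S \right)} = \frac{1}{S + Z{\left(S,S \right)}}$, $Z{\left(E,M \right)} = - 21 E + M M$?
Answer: $\frac{3577327686632007}{59186} - \frac{111557915821 \sqrt{249761}}{355116} \approx 6.0285 \cdot 10^{10}$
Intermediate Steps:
$Z{\left(E,M \right)} = M^{2} - 21 E$ ($Z{\left(E,M \right)} = - 21 E + M^{2} = M^{2} - 21 E$)
$s = 6 - \sqrt{249761}$ ($s = 6 - \sqrt{233710 + 16051} = 6 - \sqrt{249761} \approx -493.76$)
$u{\left(S \right)} = \frac{1}{S^{2} - 20 S}$ ($u{\left(S \right)} = \frac{1}{S + \left(S^{2} - 21 S\right)} = \frac{1}{S^{2} - 20 S}$)
$\left(314145 + u{\left(-586 \right)}\right) \left(s + 192396\right) = \left(314145 + \frac{1}{\left(-586\right) \left(-20 - 586\right)}\right) \left(\left(6 - \sqrt{249761}\right) + 192396\right) = \left(314145 - \frac{1}{586 \left(-606\right)}\right) \left(192402 - \sqrt{249761}\right) = \left(314145 - - \frac{1}{355116}\right) \left(192402 - \sqrt{249761}\right) = \left(314145 + \frac{1}{355116}\right) \left(192402 - \sqrt{249761}\right) = \frac{111557915821 \left(192402 - \sqrt{249761}\right)}{355116} = \frac{3577327686632007}{59186} - \frac{111557915821 \sqrt{249761}}{355116}$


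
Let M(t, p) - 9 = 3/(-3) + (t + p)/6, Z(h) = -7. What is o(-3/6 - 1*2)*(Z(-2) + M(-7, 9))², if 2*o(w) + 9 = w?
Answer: -92/9 ≈ -10.222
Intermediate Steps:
o(w) = -9/2 + w/2
M(t, p) = 8 + p/6 + t/6 (M(t, p) = 9 + (3/(-3) + (t + p)/6) = 9 + (3*(-⅓) + (p + t)*(⅙)) = 9 + (-1 + (p/6 + t/6)) = 9 + (-1 + p/6 + t/6) = 8 + p/6 + t/6)
o(-3/6 - 1*2)*(Z(-2) + M(-7, 9))² = (-9/2 + (-3/6 - 1*2)/2)*(-7 + (8 + (⅙)*9 + (⅙)*(-7)))² = (-9/2 + (-3*⅙ - 2)/2)*(-7 + (8 + 3/2 - 7/6))² = (-9/2 + (-½ - 2)/2)*(-7 + 25/3)² = (-9/2 + (½)*(-5/2))*(4/3)² = (-9/2 - 5/4)*(16/9) = -23/4*16/9 = -92/9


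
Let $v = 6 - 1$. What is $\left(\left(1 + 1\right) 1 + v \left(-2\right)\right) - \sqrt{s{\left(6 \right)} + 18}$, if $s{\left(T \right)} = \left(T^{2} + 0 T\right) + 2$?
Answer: $-8 - 2 \sqrt{14} \approx -15.483$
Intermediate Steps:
$s{\left(T \right)} = 2 + T^{2}$ ($s{\left(T \right)} = \left(T^{2} + 0\right) + 2 = T^{2} + 2 = 2 + T^{2}$)
$v = 5$
$\left(\left(1 + 1\right) 1 + v \left(-2\right)\right) - \sqrt{s{\left(6 \right)} + 18} = \left(\left(1 + 1\right) 1 + 5 \left(-2\right)\right) - \sqrt{\left(2 + 6^{2}\right) + 18} = \left(2 \cdot 1 - 10\right) - \sqrt{\left(2 + 36\right) + 18} = \left(2 - 10\right) - \sqrt{38 + 18} = -8 - \sqrt{56} = -8 - 2 \sqrt{14}$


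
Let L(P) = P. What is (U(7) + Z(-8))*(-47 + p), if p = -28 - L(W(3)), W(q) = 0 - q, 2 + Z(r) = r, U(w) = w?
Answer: 216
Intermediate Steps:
Z(r) = -2 + r
W(q) = -q
p = -25 (p = -28 - (-1)*3 = -28 - 1*(-3) = -28 + 3 = -25)
(U(7) + Z(-8))*(-47 + p) = (7 + (-2 - 8))*(-47 - 25) = (7 - 10)*(-72) = -3*(-72) = 216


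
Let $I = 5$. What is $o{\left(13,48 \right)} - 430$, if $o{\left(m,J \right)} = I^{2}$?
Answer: $-405$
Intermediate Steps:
$o{\left(m,J \right)} = 25$ ($o{\left(m,J \right)} = 5^{2} = 25$)
$o{\left(13,48 \right)} - 430 = 25 - 430 = -405$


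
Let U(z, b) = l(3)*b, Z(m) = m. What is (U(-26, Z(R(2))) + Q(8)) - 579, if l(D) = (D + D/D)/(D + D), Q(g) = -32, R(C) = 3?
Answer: -609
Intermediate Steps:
l(D) = (1 + D)/(2*D) (l(D) = (D + 1)/((2*D)) = (1 + D)*(1/(2*D)) = (1 + D)/(2*D))
U(z, b) = 2*b/3 (U(z, b) = ((1/2)*(1 + 3)/3)*b = ((1/2)*(1/3)*4)*b = 2*b/3)
(U(-26, Z(R(2))) + Q(8)) - 579 = ((2/3)*3 - 32) - 579 = (2 - 32) - 579 = -30 - 579 = -609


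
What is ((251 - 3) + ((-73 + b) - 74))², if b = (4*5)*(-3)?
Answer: 1681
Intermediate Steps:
b = -60 (b = 20*(-3) = -60)
((251 - 3) + ((-73 + b) - 74))² = ((251 - 3) + ((-73 - 60) - 74))² = (248 + (-133 - 74))² = (248 - 207)² = 41² = 1681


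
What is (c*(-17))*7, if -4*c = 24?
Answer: 714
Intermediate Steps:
c = -6 (c = -¼*24 = -6)
(c*(-17))*7 = -6*(-17)*7 = 102*7 = 714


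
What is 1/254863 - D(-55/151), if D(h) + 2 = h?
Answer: 90986242/38484313 ≈ 2.3642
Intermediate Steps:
D(h) = -2 + h
1/254863 - D(-55/151) = 1/254863 - (-2 - 55/151) = 1/254863 - 1*(-357/151) = 1/254863 + 357/151 = 90986242/38484313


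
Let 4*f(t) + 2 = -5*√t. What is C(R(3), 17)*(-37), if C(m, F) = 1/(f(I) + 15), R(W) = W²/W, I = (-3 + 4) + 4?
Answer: -8584/3239 - 740*√5/3239 ≈ -3.1611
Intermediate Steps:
I = 5 (I = 1 + 4 = 5)
R(W) = W
f(t) = -½ - 5*√t/4 (f(t) = -½ + (-5*√t)/4 = -½ - 5*√t/4)
C(m, F) = 1/(29/2 - 5*√5/4) (C(m, F) = 1/((-½ - 5*√5/4) + 15) = 1/(29/2 - 5*√5/4))
C(R(3), 17)*(-37) = (232/3239 + 20*√5/3239)*(-37) = -8584/3239 - 740*√5/3239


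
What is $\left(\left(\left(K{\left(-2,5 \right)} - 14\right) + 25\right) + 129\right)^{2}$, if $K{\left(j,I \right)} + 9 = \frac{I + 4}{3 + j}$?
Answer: $19600$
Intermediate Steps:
$K{\left(j,I \right)} = -9 + \frac{4 + I}{3 + j}$ ($K{\left(j,I \right)} = -9 + \frac{I + 4}{3 + j} = -9 + \frac{4 + I}{3 + j}$)
$\left(\left(\left(K{\left(-2,5 \right)} - 14\right) + 25\right) + 129\right)^{2} = \left(\left(\left(\frac{-23 + 5 - -18}{3 - 2} - 14\right) + 25\right) + 129\right)^{2} = \left(\left(\left(\frac{-23 + 5 + 18}{1} - 14\right) + 25\right) + 129\right)^{2} = \left(\left(\left(1 \cdot 0 - 14\right) + 25\right) + 129\right)^{2} = \left(\left(\left(0 - 14\right) + 25\right) + 129\right)^{2} = \left(\left(-14 + 25\right) + 129\right)^{2} = \left(11 + 129\right)^{2} = 140^{2} = 19600$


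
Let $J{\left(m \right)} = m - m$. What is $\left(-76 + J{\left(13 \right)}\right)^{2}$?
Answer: $5776$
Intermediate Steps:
$J{\left(m \right)} = 0$
$\left(-76 + J{\left(13 \right)}\right)^{2} = \left(-76 + 0\right)^{2} = \left(-76\right)^{2} = 5776$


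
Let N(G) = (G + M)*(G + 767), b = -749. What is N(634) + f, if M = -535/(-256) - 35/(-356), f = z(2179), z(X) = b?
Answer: 20290305095/22784 ≈ 8.9055e+5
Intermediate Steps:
z(X) = -749
f = -749
M = 49855/22784 (M = -535*(-1/256) - 35*(-1/356) = 535/256 + 35/356 = 49855/22784 ≈ 2.1882)
N(G) = (767 + G)*(49855/22784 + G) (N(G) = (G + 49855/22784)*(G + 767) = (49855/22784 + G)*(767 + G) = (767 + G)*(49855/22784 + G))
N(634) + f = (38238785/22784 + 634² + (17525183/22784)*634) - 749 = (38238785/22784 + 401956 + 5555483011/11392) - 749 = 20307370311/22784 - 749 = 20290305095/22784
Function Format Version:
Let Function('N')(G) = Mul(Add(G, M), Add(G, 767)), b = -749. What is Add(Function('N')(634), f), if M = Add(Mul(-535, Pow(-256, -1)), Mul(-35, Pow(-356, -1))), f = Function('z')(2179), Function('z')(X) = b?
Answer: Rational(20290305095, 22784) ≈ 8.9055e+5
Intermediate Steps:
Function('z')(X) = -749
f = -749
M = Rational(49855, 22784) (M = Add(Mul(-535, Rational(-1, 256)), Mul(-35, Rational(-1, 356))) = Add(Rational(535, 256), Rational(35, 356)) = Rational(49855, 22784) ≈ 2.1882)
Function('N')(G) = Mul(Add(767, G), Add(Rational(49855, 22784), G)) (Function('N')(G) = Mul(Add(G, Rational(49855, 22784)), Add(G, 767)) = Mul(Add(Rational(49855, 22784), G), Add(767, G)) = Mul(Add(767, G), Add(Rational(49855, 22784), G)))
Add(Function('N')(634), f) = Add(Add(Rational(38238785, 22784), Pow(634, 2), Mul(Rational(17525183, 22784), 634)), -749) = Add(Add(Rational(38238785, 22784), 401956, Rational(5555483011, 11392)), -749) = Add(Rational(20307370311, 22784), -749) = Rational(20290305095, 22784)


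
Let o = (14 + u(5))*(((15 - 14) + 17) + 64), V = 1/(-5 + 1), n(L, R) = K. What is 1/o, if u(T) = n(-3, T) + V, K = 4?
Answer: 2/2911 ≈ 0.00068705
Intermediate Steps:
n(L, R) = 4
V = -¼ (V = 1/(-4) = -¼ ≈ -0.25000)
u(T) = 15/4 (u(T) = 4 - ¼ = 15/4)
o = 2911/2 (o = (14 + 15/4)*(((15 - 14) + 17) + 64) = 71*((1 + 17) + 64)/4 = 71*(18 + 64)/4 = (71/4)*82 = 2911/2 ≈ 1455.5)
1/o = 1/(2911/2) = 2/2911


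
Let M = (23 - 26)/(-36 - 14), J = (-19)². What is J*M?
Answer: 1083/50 ≈ 21.660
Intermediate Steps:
J = 361
M = 3/50 (M = -3/(-50) = -3*(-1/50) = 3/50 ≈ 0.060000)
J*M = 361*(3/50) = 1083/50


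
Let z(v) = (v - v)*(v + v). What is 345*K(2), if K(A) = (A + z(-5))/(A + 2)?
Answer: 345/2 ≈ 172.50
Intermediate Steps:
z(v) = 0 (z(v) = 0*(2*v) = 0)
K(A) = A/(2 + A) (K(A) = (A + 0)/(A + 2) = A/(2 + A))
345*K(2) = 345*(2/(2 + 2)) = 345*(2/4) = 345*(2*(1/4)) = 345*(1/2) = 345/2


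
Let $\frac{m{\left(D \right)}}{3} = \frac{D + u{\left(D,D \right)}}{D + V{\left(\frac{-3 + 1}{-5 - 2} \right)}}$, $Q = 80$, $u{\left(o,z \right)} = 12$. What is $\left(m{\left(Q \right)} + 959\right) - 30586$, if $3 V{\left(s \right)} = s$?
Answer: $- \frac{24913409}{841} \approx -29624.0$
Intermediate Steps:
$V{\left(s \right)} = \frac{s}{3}$
$m{\left(D \right)} = \frac{3 \left(12 + D\right)}{\frac{2}{21} + D}$ ($m{\left(D \right)} = 3 \frac{D + 12}{D + \frac{\left(-3 + 1\right) \frac{1}{-5 - 2}}{3}} = 3 \frac{12 + D}{D + \frac{\left(-2\right) \frac{1}{-7}}{3}} = 3 \frac{12 + D}{D + \frac{\left(-2\right) \left(- \frac{1}{7}\right)}{3}} = 3 \frac{12 + D}{D + \frac{1}{3} \cdot \frac{2}{7}} = 3 \frac{12 + D}{D + \frac{2}{21}} = 3 \frac{12 + D}{\frac{2}{21} + D} = \frac{3 \left(12 + D\right)}{\frac{2}{21} + D}$)
$\left(m{\left(Q \right)} + 959\right) - 30586 = \left(\frac{63 \left(12 + 80\right)}{2 + 21 \cdot 80} + 959\right) - 30586 = \left(63 \frac{1}{2 + 1680} \cdot 92 + 959\right) - 30586 = \left(63 \cdot \frac{1}{1682} \cdot 92 + 959\right) - 30586 = \left(\frac{2898}{841} + 959\right) - 30586 = \frac{809417}{841} - 30586 = - \frac{24913409}{841}$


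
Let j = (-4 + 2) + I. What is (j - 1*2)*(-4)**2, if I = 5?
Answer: 16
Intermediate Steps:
j = 3 (j = (-4 + 2) + 5 = -2 + 5 = 3)
(j - 1*2)*(-4)**2 = (3 - 1*2)*(-4)**2 = (3 - 2)*16 = 1*16 = 16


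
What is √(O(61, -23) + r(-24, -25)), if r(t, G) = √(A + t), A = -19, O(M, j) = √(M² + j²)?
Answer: √(5*√170 + I*√43) ≈ 8.0843 + 0.40556*I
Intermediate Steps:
r(t, G) = √(-19 + t)
√(O(61, -23) + r(-24, -25)) = √(√(61² + (-23)²) + √(-19 - 24)) = √(√(3721 + 529) + √(-43)) = √(√4250 + I*√43) = √(5*√170 + I*√43)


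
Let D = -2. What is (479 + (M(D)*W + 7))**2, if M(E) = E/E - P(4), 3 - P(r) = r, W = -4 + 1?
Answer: 230400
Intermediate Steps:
W = -3
P(r) = 3 - r
M(E) = 2 (M(E) = E/E - (3 - 1*4) = 1 - (3 - 4) = 1 - 1*(-1) = 1 + 1 = 2)
(479 + (M(D)*W + 7))**2 = (479 + (2*(-3) + 7))**2 = (479 + (-6 + 7))**2 = (479 + 1)**2 = 480**2 = 230400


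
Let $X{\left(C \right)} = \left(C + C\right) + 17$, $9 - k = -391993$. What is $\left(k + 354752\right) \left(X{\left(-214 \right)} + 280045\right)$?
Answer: $208817808036$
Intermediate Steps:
$k = 392002$ ($k = 9 - -391993 = 9 + 391993 = 392002$)
$X{\left(C \right)} = 17 + 2 C$ ($X{\left(C \right)} = 2 C + 17 = 17 + 2 C$)
$\left(k + 354752\right) \left(X{\left(-214 \right)} + 280045\right) = \left(392002 + 354752\right) \left(\left(17 + 2 \left(-214\right)\right) + 280045\right) = 746754 \left(\left(17 - 428\right) + 280045\right) = 746754 \left(-411 + 280045\right) = 746754 \cdot 279634 = 208817808036$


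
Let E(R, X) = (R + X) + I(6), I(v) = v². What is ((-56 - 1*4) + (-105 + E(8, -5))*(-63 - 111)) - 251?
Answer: 11173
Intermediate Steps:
E(R, X) = 36 + R + X (E(R, X) = (R + X) + 6² = (R + X) + 36 = 36 + R + X)
((-56 - 1*4) + (-105 + E(8, -5))*(-63 - 111)) - 251 = ((-56 - 1*4) + (-105 + (36 + 8 - 5))*(-63 - 111)) - 251 = ((-56 - 4) + (-105 + 39)*(-174)) - 251 = (-60 - 66*(-174)) - 251 = (-60 + 11484) - 251 = 11424 - 251 = 11173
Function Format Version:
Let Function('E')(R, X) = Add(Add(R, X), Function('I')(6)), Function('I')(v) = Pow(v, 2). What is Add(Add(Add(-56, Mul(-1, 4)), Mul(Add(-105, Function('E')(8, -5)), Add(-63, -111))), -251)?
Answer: 11173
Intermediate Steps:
Function('E')(R, X) = Add(36, R, X) (Function('E')(R, X) = Add(Add(R, X), Pow(6, 2)) = Add(Add(R, X), 36) = Add(36, R, X))
Add(Add(Add(-56, Mul(-1, 4)), Mul(Add(-105, Function('E')(8, -5)), Add(-63, -111))), -251) = Add(Add(Add(-56, Mul(-1, 4)), Mul(Add(-105, Add(36, 8, -5)), Add(-63, -111))), -251) = Add(Add(Add(-56, -4), Mul(Add(-105, 39), -174)), -251) = Add(Add(-60, Mul(-66, -174)), -251) = Add(Add(-60, 11484), -251) = Add(11424, -251) = 11173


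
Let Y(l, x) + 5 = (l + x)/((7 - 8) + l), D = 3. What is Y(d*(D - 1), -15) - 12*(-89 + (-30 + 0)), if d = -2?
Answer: 7134/5 ≈ 1426.8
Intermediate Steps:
Y(l, x) = -5 + (l + x)/(-1 + l) (Y(l, x) = -5 + (l + x)/((7 - 8) + l) = -5 + (l + x)/(-1 + l))
Y(d*(D - 1), -15) - 12*(-89 + (-30 + 0)) = (5 - 15 - (-8)*(3 - 1))/(-1 - 2*(3 - 1)) - 12*(-89 + (-30 + 0)) = (5 - 15 - (-8)*2)/(-1 - 2*2) - 12*(-89 - 30) = (5 - 15 - 4*(-4))/(-1 - 4) - 12*(-119) = (5 - 15 + 16)/(-5) - 1*(-1428) = -1/5*6 + 1428 = -6/5 + 1428 = 7134/5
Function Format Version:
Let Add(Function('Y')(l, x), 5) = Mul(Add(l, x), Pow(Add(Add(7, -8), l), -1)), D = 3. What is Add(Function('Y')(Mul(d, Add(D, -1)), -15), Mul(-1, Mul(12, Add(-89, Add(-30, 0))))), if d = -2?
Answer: Rational(7134, 5) ≈ 1426.8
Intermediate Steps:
Function('Y')(l, x) = Add(-5, Mul(Pow(Add(-1, l), -1), Add(l, x))) (Function('Y')(l, x) = Add(-5, Mul(Add(l, x), Pow(Add(Add(7, -8), l), -1))) = Add(-5, Mul(Add(l, x), Pow(Add(-1, l), -1))) = Add(-5, Mul(Pow(Add(-1, l), -1), Add(l, x))))
Add(Function('Y')(Mul(d, Add(D, -1)), -15), Mul(-1, Mul(12, Add(-89, Add(-30, 0))))) = Add(Mul(Pow(Add(-1, Mul(-2, Add(3, -1))), -1), Add(5, -15, Mul(-4, Mul(-2, Add(3, -1))))), Mul(-1, Mul(12, Add(-89, Add(-30, 0))))) = Add(Mul(Pow(Add(-1, Mul(-2, 2)), -1), Add(5, -15, Mul(-4, Mul(-2, 2)))), Mul(-1, Mul(12, Add(-89, -30)))) = Add(Mul(Pow(Add(-1, -4), -1), Add(5, -15, Mul(-4, -4))), Mul(-1, Mul(12, -119))) = Add(Mul(Pow(-5, -1), Add(5, -15, 16)), Mul(-1, -1428)) = Add(Mul(Rational(-1, 5), 6), 1428) = Add(Rational(-6, 5), 1428) = Rational(7134, 5)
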